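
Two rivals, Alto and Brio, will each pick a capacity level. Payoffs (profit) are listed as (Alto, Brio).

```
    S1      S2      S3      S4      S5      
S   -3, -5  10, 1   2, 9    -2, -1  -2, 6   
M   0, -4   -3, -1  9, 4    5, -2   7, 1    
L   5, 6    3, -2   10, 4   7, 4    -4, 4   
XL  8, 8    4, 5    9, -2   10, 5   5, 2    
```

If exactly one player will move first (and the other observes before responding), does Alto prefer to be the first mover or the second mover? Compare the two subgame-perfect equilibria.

If Alto leads: Brio's best replies are S→S3, M→S3, L→S1, XL→S1; Alto's induced payoffs 2, 9, 5, 8; outcome (M, S3), payoffs (9, 4).
If Brio leads: Alto's best replies are S1→XL, S2→S, S3→L, S4→XL, S5→M; Brio's induced payoffs 8, 1, 4, 5, 1; outcome (XL, S1), payoffs (8, 8).
Alto gets 9 moving first and 8 moving second, so Alto prefers to move first.

first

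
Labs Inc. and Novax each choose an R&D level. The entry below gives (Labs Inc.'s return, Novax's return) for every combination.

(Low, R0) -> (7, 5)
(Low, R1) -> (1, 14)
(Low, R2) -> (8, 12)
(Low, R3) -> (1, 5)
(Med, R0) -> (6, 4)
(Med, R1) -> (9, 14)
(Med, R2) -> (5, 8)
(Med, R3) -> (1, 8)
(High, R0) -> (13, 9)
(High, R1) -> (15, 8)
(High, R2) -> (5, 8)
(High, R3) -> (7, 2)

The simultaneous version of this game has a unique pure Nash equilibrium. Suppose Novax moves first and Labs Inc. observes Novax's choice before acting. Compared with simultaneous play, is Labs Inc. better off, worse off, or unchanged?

worse off

Work backward from Labs Inc.'s decision.
- R0: Labs Inc. compares 7, 6, 13 and picks High; Novax would get 9.
- R1: Labs Inc. compares 1, 9, 15 and picks High; Novax would get 8.
- R2: Labs Inc. compares 8, 5, 5 and picks Low; Novax would get 12.
- R3: Labs Inc. compares 1, 1, 7 and picks High; Novax would get 2.
Novax's induced payoffs are 9, 8, 12, 2, so Novax commits to R2. Subgame-perfect outcome: (Low, R2) with payoffs (8, 12).
Under simultaneous play:
Labs Inc.'s best replies: R0→High; R1→High; R2→Low; R3→High.
Novax's best replies: Low→R1; Med→R1; High→R0.
The unique mutual best reply is (High, R0), giving (13, 9).
Labs Inc. earns 8 sequentially versus 13 at the Nash outcome: worse off.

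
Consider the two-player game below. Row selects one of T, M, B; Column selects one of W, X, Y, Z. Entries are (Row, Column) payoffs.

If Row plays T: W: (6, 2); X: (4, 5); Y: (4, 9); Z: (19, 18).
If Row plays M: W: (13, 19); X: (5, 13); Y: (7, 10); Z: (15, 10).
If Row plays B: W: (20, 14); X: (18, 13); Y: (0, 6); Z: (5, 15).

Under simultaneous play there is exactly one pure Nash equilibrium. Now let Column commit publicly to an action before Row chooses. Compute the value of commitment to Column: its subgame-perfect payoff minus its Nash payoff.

Row best-responds to each possible Column move:
- W: Row compares 6, 13, 20 and picks B; Column would get 14.
- X: Row compares 4, 5, 18 and picks B; Column would get 13.
- Y: Row compares 4, 7, 0 and picks M; Column would get 10.
- Z: Row compares 19, 15, 5 and picks T; Column would get 18.
Maximizing over 14, 13, 10, 18, Column chooses Z. Subgame-perfect outcome: (T, Z) with payoffs (19, 18).
Now find the simultaneous Nash equilibrium.
Row's best replies: W→B; X→B; Y→M; Z→T.
Column's best replies: T→Z; M→W; B→Z.
The unique mutual best reply is (T, Z), giving (19, 18).
Column's commitment gain: 18 − 18 = 0.

0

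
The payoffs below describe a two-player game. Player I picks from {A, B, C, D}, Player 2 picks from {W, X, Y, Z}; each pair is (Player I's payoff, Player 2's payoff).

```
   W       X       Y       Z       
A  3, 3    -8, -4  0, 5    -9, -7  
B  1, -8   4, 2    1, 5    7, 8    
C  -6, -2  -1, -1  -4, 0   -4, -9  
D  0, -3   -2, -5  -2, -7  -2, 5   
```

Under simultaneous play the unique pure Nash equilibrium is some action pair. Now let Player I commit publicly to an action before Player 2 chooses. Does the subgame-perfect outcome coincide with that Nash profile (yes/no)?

yes

Backward induction with Player I moving first.
- A: BR = Y, leader payoff 0.
- B: BR = Z, leader payoff 7.
- C: BR = Y, leader payoff -4.
- D: BR = Z, leader payoff -2.
Maximizing over 0, 7, -4, -2, Player I chooses B. Subgame-perfect outcome: (B, Z) with payoffs (7, 8).
For the simultaneous game, intersect best replies.
Player I's best replies: W→A; X→B; Y→B; Z→B.
Player 2's best replies: A→Y; B→Z; C→Y; D→Z.
The unique mutual best reply is (B, Z), giving (7, 8).
Sequential outcome (B, Z) coincides with the Nash profile (B, Z).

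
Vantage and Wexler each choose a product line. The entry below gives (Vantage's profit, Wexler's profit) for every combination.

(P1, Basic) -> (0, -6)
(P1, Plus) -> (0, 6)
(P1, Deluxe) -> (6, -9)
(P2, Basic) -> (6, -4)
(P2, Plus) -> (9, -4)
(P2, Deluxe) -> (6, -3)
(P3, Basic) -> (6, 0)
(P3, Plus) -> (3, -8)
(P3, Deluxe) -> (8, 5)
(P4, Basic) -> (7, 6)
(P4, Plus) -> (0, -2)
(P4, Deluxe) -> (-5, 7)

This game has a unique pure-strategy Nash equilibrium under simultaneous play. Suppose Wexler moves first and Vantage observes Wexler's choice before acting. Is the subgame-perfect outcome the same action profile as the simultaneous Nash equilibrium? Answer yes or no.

no

Work backward from Vantage's decision.
- Basic → Vantage plays P4 (best of 0, 6, 6, 7); Wexler gets 6.
- Plus → Vantage plays P2 (best of 0, 9, 3, 0); Wexler gets -4.
- Deluxe → Vantage plays P3 (best of 6, 6, 8, -5); Wexler gets 5.
Wexler's induced payoffs are 6, -4, 5, so Wexler commits to Basic. Subgame-perfect outcome: (P4, Basic) with payoffs (7, 6).
Under simultaneous play:
Vantage's best replies: Basic→P4; Plus→P2; Deluxe→P3.
Wexler's best replies: P1→Plus; P2→Deluxe; P3→Deluxe; P4→Deluxe.
The unique mutual best reply is (P3, Deluxe), giving (8, 5).
Sequential outcome (P4, Basic) differs from the Nash profile (P3, Deluxe).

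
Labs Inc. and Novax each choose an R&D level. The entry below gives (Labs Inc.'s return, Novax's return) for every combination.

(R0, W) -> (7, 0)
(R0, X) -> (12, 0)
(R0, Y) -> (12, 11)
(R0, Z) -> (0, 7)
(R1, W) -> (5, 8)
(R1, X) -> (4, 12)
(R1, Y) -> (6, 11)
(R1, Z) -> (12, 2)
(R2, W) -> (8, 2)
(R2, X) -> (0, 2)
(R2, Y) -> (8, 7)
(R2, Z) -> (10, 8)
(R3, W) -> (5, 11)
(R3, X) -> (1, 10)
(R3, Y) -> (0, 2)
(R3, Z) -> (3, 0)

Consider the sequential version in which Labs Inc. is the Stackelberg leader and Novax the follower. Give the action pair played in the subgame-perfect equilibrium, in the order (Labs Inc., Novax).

(R0, Y)

Backward induction with Labs Inc. moving first.
- R0: Novax compares 0, 0, 11, 7 and picks Y; Labs Inc. would get 12.
- R1: Novax compares 8, 12, 11, 2 and picks X; Labs Inc. would get 4.
- R2: Novax compares 2, 2, 7, 8 and picks Z; Labs Inc. would get 10.
- R3: Novax compares 11, 10, 2, 0 and picks W; Labs Inc. would get 5.
Labs Inc.'s induced payoffs are 12, 4, 10, 5, so Labs Inc. commits to R0. Subgame-perfect outcome: (R0, Y) with payoffs (12, 11).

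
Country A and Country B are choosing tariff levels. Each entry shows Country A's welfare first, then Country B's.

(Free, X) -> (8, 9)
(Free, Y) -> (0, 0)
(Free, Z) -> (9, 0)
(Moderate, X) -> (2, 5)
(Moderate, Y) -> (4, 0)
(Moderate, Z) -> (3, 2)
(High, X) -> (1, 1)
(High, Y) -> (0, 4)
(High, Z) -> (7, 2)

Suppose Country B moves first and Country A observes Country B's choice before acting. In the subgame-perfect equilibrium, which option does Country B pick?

X

Work backward from Country A's decision.
- X: Country A compares 8, 2, 1 and picks Free; Country B would get 9.
- Y: Country A compares 0, 4, 0 and picks Moderate; Country B would get 0.
- Z: Country A compares 9, 3, 7 and picks Free; Country B would get 0.
Country B's induced payoffs are 9, 0, 0, so Country B commits to X. Subgame-perfect outcome: (Free, X) with payoffs (8, 9).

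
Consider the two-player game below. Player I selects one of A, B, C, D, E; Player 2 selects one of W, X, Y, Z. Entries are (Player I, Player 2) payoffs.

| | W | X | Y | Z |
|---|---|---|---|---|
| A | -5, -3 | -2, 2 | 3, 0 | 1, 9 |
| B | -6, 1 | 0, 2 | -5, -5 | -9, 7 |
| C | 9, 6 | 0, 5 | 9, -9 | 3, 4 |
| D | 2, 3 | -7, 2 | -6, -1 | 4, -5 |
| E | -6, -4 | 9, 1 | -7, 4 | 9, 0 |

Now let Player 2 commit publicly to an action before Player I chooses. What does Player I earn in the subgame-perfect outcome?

Player I best-responds to each possible Player 2 move:
- W → Player I plays C (best of -5, -6, 9, 2, -6); Player 2 gets 6.
- X → Player I plays E (best of -2, 0, 0, -7, 9); Player 2 gets 1.
- Y → Player I plays C (best of 3, -5, 9, -6, -7); Player 2 gets -9.
- Z → Player I plays E (best of 1, -9, 3, 4, 9); Player 2 gets 0.
Among 6, 1, -9, 0, the best is 6 at W. Subgame-perfect outcome: (C, W) with payoffs (9, 6).

9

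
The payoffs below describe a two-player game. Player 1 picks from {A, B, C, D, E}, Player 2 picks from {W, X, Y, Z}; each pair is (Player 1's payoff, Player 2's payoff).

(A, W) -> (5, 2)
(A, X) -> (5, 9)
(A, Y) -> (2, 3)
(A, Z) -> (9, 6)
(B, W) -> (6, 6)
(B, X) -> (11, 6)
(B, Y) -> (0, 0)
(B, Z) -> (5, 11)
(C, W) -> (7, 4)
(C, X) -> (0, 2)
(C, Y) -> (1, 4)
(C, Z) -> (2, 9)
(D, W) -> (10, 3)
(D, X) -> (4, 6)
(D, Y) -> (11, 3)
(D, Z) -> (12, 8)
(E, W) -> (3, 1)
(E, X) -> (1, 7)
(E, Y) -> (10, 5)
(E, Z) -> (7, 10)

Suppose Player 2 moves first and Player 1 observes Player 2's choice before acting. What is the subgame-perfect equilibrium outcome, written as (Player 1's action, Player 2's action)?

(D, Z)

Player 1 best-responds to each possible Player 2 move:
- W → Player 1 plays D (best of 5, 6, 7, 10, 3); Player 2 gets 3.
- X → Player 1 plays B (best of 5, 11, 0, 4, 1); Player 2 gets 6.
- Y → Player 1 plays D (best of 2, 0, 1, 11, 10); Player 2 gets 3.
- Z → Player 1 plays D (best of 9, 5, 2, 12, 7); Player 2 gets 8.
Among 3, 6, 3, 8, the best is 8 at Z. Subgame-perfect outcome: (D, Z) with payoffs (12, 8).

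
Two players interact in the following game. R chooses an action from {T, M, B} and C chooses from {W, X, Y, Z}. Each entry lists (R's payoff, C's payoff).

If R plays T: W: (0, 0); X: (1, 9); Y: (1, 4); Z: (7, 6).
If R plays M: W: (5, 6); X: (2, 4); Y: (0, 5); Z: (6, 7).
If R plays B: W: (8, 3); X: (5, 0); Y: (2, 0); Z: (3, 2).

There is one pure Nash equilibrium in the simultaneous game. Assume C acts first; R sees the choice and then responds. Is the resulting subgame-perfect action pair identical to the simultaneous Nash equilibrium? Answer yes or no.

Solve by backward induction (C leads).
- W → R plays B (best of 0, 5, 8); C gets 3.
- X → R plays B (best of 1, 2, 5); C gets 0.
- Y → R plays B (best of 1, 0, 2); C gets 0.
- Z → R plays T (best of 7, 6, 3); C gets 6.
Among 3, 0, 0, 6, the best is 6 at Z. Subgame-perfect outcome: (T, Z) with payoffs (7, 6).
For the simultaneous game, intersect best replies.
R's best replies: W→B; X→B; Y→B; Z→T.
C's best replies: T→X; M→Z; B→W.
Only (B, W) has each player best-responding; Nash payoffs (8, 3).
Sequential outcome (T, Z) differs from the Nash profile (B, W).

no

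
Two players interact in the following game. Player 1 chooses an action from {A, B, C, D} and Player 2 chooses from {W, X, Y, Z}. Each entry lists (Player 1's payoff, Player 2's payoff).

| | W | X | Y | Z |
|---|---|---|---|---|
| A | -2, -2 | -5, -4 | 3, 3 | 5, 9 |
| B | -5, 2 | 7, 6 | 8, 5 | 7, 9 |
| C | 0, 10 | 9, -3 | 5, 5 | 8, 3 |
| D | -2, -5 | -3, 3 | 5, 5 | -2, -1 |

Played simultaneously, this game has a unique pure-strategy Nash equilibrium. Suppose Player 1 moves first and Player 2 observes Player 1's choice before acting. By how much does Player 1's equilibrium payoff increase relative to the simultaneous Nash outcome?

Work backward from Player 2's decision.
- A: BR = Z, leader payoff 5.
- B: BR = Z, leader payoff 7.
- C: BR = W, leader payoff 0.
- D: BR = Y, leader payoff 5.
Among 5, 7, 0, 5, the best is 7 at B. Subgame-perfect outcome: (B, Z) with payoffs (7, 9).
Under simultaneous play:
Player 1's best replies: W→C; X→C; Y→B; Z→C.
Player 2's best replies: A→Z; B→Z; C→W; D→Y.
Only (C, W) has each player best-responding; Nash payoffs (0, 10).
Player 1's commitment gain: 7 − 0 = 7.

7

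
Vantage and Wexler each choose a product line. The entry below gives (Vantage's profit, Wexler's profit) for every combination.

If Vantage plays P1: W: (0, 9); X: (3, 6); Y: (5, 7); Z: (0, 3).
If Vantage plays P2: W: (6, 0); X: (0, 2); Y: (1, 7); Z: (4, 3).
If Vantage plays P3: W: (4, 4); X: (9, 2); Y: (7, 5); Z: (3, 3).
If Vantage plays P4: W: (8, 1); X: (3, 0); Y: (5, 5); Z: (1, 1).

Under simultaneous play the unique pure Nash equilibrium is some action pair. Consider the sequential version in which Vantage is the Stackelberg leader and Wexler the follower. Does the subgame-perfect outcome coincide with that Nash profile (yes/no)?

yes

Wexler best-responds to each possible Vantage move:
- P1 → Wexler plays W (best of 9, 6, 7, 3); Vantage gets 0.
- P2 → Wexler plays Y (best of 0, 2, 7, 3); Vantage gets 1.
- P3 → Wexler plays Y (best of 4, 2, 5, 3); Vantage gets 7.
- P4 → Wexler plays Y (best of 1, 0, 5, 1); Vantage gets 5.
Maximizing over 0, 1, 7, 5, Vantage chooses P3. Subgame-perfect outcome: (P3, Y) with payoffs (7, 5).
For the simultaneous game, intersect best replies.
Vantage's best replies: W→P4; X→P3; Y→P3; Z→P2.
Wexler's best replies: P1→W; P2→Y; P3→Y; P4→Y.
The unique mutual best reply is (P3, Y), giving (7, 5).
Sequential outcome (P3, Y) coincides with the Nash profile (P3, Y).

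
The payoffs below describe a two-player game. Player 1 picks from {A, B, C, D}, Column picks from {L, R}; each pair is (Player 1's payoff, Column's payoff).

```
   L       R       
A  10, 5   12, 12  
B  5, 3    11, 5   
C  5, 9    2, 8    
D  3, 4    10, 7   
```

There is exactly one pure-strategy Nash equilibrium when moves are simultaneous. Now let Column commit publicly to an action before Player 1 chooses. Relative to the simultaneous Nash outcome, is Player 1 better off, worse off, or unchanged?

unchanged

Work backward from Player 1's decision.
- L → Player 1 plays A (best of 10, 5, 5, 3); Column gets 5.
- R → Player 1 plays A (best of 12, 11, 2, 10); Column gets 12.
Maximizing over 5, 12, Column chooses R. Subgame-perfect outcome: (A, R) with payoffs (12, 12).
For the simultaneous game, intersect best replies.
Player 1's best replies: L→A; R→A.
Column's best replies: A→R; B→R; C→L; D→R.
The unique mutual best reply is (A, R), giving (12, 12).
Player 1 earns 12 sequentially versus 12 at the Nash outcome: unchanged.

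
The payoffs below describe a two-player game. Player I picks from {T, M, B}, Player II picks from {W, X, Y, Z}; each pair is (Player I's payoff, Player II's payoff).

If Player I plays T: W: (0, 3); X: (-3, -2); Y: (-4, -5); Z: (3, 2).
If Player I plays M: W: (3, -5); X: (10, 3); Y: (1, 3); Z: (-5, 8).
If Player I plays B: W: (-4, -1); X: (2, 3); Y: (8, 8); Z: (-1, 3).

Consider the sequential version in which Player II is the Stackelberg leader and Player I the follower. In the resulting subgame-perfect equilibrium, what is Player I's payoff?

8

Work backward from Player I's decision.
- W: Player I compares 0, 3, -4 and picks M; Player II would get -5.
- X: Player I compares -3, 10, 2 and picks M; Player II would get 3.
- Y: Player I compares -4, 1, 8 and picks B; Player II would get 8.
- Z: Player I compares 3, -5, -1 and picks T; Player II would get 2.
Among -5, 3, 8, 2, the best is 8 at Y. Subgame-perfect outcome: (B, Y) with payoffs (8, 8).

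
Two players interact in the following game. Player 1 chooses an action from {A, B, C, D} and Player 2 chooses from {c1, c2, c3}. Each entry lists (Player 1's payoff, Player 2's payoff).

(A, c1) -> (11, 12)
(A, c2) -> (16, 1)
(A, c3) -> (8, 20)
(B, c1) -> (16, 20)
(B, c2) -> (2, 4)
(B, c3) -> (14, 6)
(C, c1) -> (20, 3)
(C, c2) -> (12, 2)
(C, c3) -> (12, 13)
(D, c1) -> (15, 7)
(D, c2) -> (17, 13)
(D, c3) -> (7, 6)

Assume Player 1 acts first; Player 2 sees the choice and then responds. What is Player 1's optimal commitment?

Solve by backward induction (Player 1 leads).
- A → Player 2 plays c3 (best of 12, 1, 20); Player 1 gets 8.
- B → Player 2 plays c1 (best of 20, 4, 6); Player 1 gets 16.
- C → Player 2 plays c3 (best of 3, 2, 13); Player 1 gets 12.
- D → Player 2 plays c2 (best of 7, 13, 6); Player 1 gets 17.
Maximizing over 8, 16, 12, 17, Player 1 chooses D. Subgame-perfect outcome: (D, c2) with payoffs (17, 13).

D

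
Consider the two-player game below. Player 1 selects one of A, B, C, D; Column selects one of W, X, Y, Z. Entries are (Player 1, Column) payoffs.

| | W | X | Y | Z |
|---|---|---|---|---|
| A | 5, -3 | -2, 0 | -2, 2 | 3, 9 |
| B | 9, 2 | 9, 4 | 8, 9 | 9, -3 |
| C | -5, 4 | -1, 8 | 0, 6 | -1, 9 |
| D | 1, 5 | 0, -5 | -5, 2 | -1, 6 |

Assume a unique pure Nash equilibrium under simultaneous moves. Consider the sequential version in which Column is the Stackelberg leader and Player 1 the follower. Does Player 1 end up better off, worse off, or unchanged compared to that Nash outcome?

Backward induction with Column moving first.
- W: Player 1 compares 5, 9, -5, 1 and picks B; Column would get 2.
- X: Player 1 compares -2, 9, -1, 0 and picks B; Column would get 4.
- Y: Player 1 compares -2, 8, 0, -5 and picks B; Column would get 9.
- Z: Player 1 compares 3, 9, -1, -1 and picks B; Column would get -3.
Column's induced payoffs are 2, 4, 9, -3, so Column commits to Y. Subgame-perfect outcome: (B, Y) with payoffs (8, 9).
Under simultaneous play:
Player 1's best replies: W→B; X→B; Y→B; Z→B.
Column's best replies: A→Z; B→Y; C→Z; D→Z.
Only (B, Y) has each player best-responding; Nash payoffs (8, 9).
Player 1 earns 8 sequentially versus 8 at the Nash outcome: unchanged.

unchanged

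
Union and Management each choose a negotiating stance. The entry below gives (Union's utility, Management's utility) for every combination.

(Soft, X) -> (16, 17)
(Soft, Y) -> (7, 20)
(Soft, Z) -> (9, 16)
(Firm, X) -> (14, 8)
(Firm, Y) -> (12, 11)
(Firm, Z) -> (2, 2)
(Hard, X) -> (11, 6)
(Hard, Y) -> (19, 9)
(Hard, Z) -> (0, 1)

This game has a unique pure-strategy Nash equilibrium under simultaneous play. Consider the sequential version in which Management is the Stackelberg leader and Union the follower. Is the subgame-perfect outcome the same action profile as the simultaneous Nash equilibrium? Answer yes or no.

Solve by backward induction (Management leads).
- X: BR = Soft, leader payoff 17.
- Y: BR = Hard, leader payoff 9.
- Z: BR = Soft, leader payoff 16.
Among 17, 9, 16, the best is 17 at X. Subgame-perfect outcome: (Soft, X) with payoffs (16, 17).
Now find the simultaneous Nash equilibrium.
Union's best replies: X→Soft; Y→Hard; Z→Soft.
Management's best replies: Soft→Y; Firm→Y; Hard→Y.
The unique mutual best reply is (Hard, Y), giving (19, 9).
Sequential outcome (Soft, X) differs from the Nash profile (Hard, Y).

no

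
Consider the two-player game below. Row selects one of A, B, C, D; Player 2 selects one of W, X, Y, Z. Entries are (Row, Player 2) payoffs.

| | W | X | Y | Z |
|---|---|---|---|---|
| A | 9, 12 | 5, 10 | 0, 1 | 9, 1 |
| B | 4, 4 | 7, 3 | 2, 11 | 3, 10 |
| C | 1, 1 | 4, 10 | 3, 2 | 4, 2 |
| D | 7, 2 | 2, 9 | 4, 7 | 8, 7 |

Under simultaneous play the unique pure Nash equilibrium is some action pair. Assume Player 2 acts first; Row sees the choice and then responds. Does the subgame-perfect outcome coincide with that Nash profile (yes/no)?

Work backward from Row's decision.
- W → Row plays A (best of 9, 4, 1, 7); Player 2 gets 12.
- X → Row plays B (best of 5, 7, 4, 2); Player 2 gets 3.
- Y → Row plays D (best of 0, 2, 3, 4); Player 2 gets 7.
- Z → Row plays A (best of 9, 3, 4, 8); Player 2 gets 1.
Among 12, 3, 7, 1, the best is 12 at W. Subgame-perfect outcome: (A, W) with payoffs (9, 12).
For the simultaneous game, intersect best replies.
Row's best replies: W→A; X→B; Y→D; Z→A.
Player 2's best replies: A→W; B→Y; C→X; D→X.
Only (A, W) has each player best-responding; Nash payoffs (9, 12).
Sequential outcome (A, W) coincides with the Nash profile (A, W).

yes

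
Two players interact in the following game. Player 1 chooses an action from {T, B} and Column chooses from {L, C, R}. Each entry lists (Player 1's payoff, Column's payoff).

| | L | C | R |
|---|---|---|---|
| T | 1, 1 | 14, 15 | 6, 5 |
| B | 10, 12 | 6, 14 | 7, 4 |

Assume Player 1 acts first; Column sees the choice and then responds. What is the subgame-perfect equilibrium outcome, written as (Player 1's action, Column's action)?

(T, C)

Solve by backward induction (Player 1 leads).
- T → Column plays C (best of 1, 15, 5); Player 1 gets 14.
- B → Column plays C (best of 12, 14, 4); Player 1 gets 6.
Maximizing over 14, 6, Player 1 chooses T. Subgame-perfect outcome: (T, C) with payoffs (14, 15).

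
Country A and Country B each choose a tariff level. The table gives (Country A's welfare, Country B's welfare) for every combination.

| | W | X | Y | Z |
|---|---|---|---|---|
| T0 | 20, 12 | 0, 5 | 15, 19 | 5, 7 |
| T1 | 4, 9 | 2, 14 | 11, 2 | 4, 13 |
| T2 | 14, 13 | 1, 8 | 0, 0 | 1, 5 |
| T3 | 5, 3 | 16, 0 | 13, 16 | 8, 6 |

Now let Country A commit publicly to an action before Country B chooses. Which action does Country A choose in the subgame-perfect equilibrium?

Backward induction with Country A moving first.
- T0: Country B compares 12, 5, 19, 7 and picks Y; Country A would get 15.
- T1: Country B compares 9, 14, 2, 13 and picks X; Country A would get 2.
- T2: Country B compares 13, 8, 0, 5 and picks W; Country A would get 14.
- T3: Country B compares 3, 0, 16, 6 and picks Y; Country A would get 13.
Maximizing over 15, 2, 14, 13, Country A chooses T0. Subgame-perfect outcome: (T0, Y) with payoffs (15, 19).

T0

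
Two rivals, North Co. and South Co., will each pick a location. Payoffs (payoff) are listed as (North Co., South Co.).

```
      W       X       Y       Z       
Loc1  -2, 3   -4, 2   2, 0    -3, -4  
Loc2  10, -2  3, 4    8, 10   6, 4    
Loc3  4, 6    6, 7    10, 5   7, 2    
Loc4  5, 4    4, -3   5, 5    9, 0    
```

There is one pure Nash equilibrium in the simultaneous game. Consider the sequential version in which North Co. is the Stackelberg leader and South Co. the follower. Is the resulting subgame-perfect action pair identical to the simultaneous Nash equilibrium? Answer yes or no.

South Co. best-responds to each possible North Co. move:
- Loc1: BR = W, leader payoff -2.
- Loc2: BR = Y, leader payoff 8.
- Loc3: BR = X, leader payoff 6.
- Loc4: BR = Y, leader payoff 5.
North Co.'s induced payoffs are -2, 8, 6, 5, so North Co. commits to Loc2. Subgame-perfect outcome: (Loc2, Y) with payoffs (8, 10).
Under simultaneous play:
North Co.'s best replies: W→Loc2; X→Loc3; Y→Loc3; Z→Loc4.
South Co.'s best replies: Loc1→W; Loc2→Y; Loc3→X; Loc4→Y.
Only (Loc3, X) has each player best-responding; Nash payoffs (6, 7).
Sequential outcome (Loc2, Y) differs from the Nash profile (Loc3, X).

no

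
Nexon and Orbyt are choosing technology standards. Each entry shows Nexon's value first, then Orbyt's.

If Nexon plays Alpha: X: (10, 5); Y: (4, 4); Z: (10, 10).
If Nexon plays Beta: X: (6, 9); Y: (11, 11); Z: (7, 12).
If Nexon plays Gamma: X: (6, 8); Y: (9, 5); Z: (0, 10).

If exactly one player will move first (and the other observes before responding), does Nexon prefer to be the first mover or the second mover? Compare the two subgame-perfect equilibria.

If Nexon leads: Orbyt's best replies are Alpha→Z, Beta→Z, Gamma→Z; Nexon's induced payoffs 10, 7, 0; outcome (Alpha, Z), payoffs (10, 10).
If Orbyt leads: Nexon's best replies are X→Alpha, Y→Beta, Z→Alpha; Orbyt's induced payoffs 5, 11, 10; outcome (Beta, Y), payoffs (11, 11).
Nexon gets 10 moving first and 11 moving second, so Nexon prefers to move second.

second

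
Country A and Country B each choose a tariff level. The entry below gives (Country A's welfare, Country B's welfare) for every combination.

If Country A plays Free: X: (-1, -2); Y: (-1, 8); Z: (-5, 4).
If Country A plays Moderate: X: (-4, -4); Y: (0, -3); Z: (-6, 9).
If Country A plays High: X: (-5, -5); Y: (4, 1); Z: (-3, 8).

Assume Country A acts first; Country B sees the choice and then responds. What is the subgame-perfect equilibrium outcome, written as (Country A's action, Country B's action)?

(Free, Y)

Backward induction with Country A moving first.
- Free: BR = Y, leader payoff -1.
- Moderate: BR = Z, leader payoff -6.
- High: BR = Z, leader payoff -3.
Maximizing over -1, -6, -3, Country A chooses Free. Subgame-perfect outcome: (Free, Y) with payoffs (-1, 8).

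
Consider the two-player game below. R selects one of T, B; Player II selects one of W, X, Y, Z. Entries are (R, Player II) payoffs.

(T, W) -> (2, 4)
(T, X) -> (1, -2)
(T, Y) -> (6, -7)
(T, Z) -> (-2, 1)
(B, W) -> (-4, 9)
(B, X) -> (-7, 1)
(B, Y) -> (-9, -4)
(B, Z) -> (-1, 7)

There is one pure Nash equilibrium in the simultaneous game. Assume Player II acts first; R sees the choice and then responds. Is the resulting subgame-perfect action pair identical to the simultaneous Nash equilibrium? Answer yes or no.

Backward induction with Player II moving first.
- W → R plays T (best of 2, -4); Player II gets 4.
- X → R plays T (best of 1, -7); Player II gets -2.
- Y → R plays T (best of 6, -9); Player II gets -7.
- Z → R plays B (best of -2, -1); Player II gets 7.
Maximizing over 4, -2, -7, 7, Player II chooses Z. Subgame-perfect outcome: (B, Z) with payoffs (-1, 7).
Under simultaneous play:
R's best replies: W→T; X→T; Y→T; Z→B.
Player II's best replies: T→W; B→W.
The unique mutual best reply is (T, W), giving (2, 4).
Sequential outcome (B, Z) differs from the Nash profile (T, W).

no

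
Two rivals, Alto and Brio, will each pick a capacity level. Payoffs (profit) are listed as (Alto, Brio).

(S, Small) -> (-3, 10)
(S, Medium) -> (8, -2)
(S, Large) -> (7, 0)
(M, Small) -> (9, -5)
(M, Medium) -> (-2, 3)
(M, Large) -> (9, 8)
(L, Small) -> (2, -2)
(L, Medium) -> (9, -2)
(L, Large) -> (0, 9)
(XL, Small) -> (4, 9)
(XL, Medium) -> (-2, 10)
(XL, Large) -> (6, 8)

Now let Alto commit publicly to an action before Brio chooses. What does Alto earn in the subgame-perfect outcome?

9

Solve by backward induction (Alto leads).
- S → Brio plays Small (best of 10, -2, 0); Alto gets -3.
- M → Brio plays Large (best of -5, 3, 8); Alto gets 9.
- L → Brio plays Large (best of -2, -2, 9); Alto gets 0.
- XL → Brio plays Medium (best of 9, 10, 8); Alto gets -2.
Alto's induced payoffs are -3, 9, 0, -2, so Alto commits to M. Subgame-perfect outcome: (M, Large) with payoffs (9, 8).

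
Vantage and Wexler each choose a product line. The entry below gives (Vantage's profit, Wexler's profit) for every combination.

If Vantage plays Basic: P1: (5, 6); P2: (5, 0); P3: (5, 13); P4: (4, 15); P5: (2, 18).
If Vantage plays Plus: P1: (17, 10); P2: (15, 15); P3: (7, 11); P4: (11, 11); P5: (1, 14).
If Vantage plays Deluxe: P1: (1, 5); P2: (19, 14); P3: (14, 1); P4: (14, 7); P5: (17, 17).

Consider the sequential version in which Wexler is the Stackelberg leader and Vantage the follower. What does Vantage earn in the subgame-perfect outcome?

Work backward from Vantage's decision.
- P1: Vantage compares 5, 17, 1 and picks Plus; Wexler would get 10.
- P2: Vantage compares 5, 15, 19 and picks Deluxe; Wexler would get 14.
- P3: Vantage compares 5, 7, 14 and picks Deluxe; Wexler would get 1.
- P4: Vantage compares 4, 11, 14 and picks Deluxe; Wexler would get 7.
- P5: Vantage compares 2, 1, 17 and picks Deluxe; Wexler would get 17.
Wexler's induced payoffs are 10, 14, 1, 7, 17, so Wexler commits to P5. Subgame-perfect outcome: (Deluxe, P5) with payoffs (17, 17).

17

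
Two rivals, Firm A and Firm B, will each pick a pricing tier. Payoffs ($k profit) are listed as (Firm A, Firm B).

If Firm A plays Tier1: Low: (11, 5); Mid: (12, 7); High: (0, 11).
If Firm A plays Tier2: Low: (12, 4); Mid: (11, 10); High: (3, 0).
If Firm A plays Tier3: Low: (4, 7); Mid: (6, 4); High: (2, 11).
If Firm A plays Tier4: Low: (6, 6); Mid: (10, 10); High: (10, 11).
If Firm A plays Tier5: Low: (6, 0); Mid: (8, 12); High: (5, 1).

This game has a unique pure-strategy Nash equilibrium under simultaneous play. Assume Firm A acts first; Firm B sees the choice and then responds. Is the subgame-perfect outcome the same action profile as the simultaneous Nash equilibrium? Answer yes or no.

Work backward from Firm B's decision.
- Tier1 → Firm B plays High (best of 5, 7, 11); Firm A gets 0.
- Tier2 → Firm B plays Mid (best of 4, 10, 0); Firm A gets 11.
- Tier3 → Firm B plays High (best of 7, 4, 11); Firm A gets 2.
- Tier4 → Firm B plays High (best of 6, 10, 11); Firm A gets 10.
- Tier5 → Firm B plays Mid (best of 0, 12, 1); Firm A gets 8.
Firm A's induced payoffs are 0, 11, 2, 10, 8, so Firm A commits to Tier2. Subgame-perfect outcome: (Tier2, Mid) with payoffs (11, 10).
For the simultaneous game, intersect best replies.
Firm A's best replies: Low→Tier2; Mid→Tier1; High→Tier4.
Firm B's best replies: Tier1→High; Tier2→Mid; Tier3→High; Tier4→High; Tier5→Mid.
The unique mutual best reply is (Tier4, High), giving (10, 11).
Sequential outcome (Tier2, Mid) differs from the Nash profile (Tier4, High).

no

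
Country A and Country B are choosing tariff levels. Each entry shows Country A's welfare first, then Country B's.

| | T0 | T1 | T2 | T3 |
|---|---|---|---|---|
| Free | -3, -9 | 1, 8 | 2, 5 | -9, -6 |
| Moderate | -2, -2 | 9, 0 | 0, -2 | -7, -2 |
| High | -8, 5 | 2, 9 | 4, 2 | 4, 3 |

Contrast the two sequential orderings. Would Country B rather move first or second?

first

If Country A leads: Country B's best replies are Free→T1, Moderate→T1, High→T1; Country A's induced payoffs 1, 9, 2; outcome (Moderate, T1), payoffs (9, 0).
If Country B leads: Country A's best replies are T0→Moderate, T1→Moderate, T2→High, T3→High; Country B's induced payoffs -2, 0, 2, 3; outcome (High, T3), payoffs (4, 3).
Country B gets 3 moving first and 0 moving second, so Country B prefers to move first.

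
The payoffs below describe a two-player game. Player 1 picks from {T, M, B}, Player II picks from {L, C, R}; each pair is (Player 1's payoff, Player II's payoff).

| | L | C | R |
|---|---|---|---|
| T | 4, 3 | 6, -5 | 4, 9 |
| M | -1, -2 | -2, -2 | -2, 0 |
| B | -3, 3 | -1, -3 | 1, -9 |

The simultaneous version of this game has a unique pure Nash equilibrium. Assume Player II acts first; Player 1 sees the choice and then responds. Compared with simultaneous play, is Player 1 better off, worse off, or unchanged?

Solve by backward induction (Player II leads).
- L: BR = T, leader payoff 3.
- C: BR = T, leader payoff -5.
- R: BR = T, leader payoff 9.
Player II's induced payoffs are 3, -5, 9, so Player II commits to R. Subgame-perfect outcome: (T, R) with payoffs (4, 9).
Now find the simultaneous Nash equilibrium.
Player 1's best replies: L→T; C→T; R→T.
Player II's best replies: T→R; M→R; B→L.
The unique mutual best reply is (T, R), giving (4, 9).
Player 1 earns 4 sequentially versus 4 at the Nash outcome: unchanged.

unchanged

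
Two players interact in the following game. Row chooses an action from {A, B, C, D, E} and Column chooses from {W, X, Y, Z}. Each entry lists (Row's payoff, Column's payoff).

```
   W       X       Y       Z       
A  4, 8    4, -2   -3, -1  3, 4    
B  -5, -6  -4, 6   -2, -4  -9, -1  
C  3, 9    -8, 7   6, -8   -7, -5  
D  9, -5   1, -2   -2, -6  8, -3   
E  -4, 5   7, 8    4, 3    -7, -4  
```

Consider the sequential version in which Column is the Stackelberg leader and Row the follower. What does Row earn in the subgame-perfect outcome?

Solve by backward induction (Column leads).
- W: BR = D, leader payoff -5.
- X: BR = E, leader payoff 8.
- Y: BR = C, leader payoff -8.
- Z: BR = D, leader payoff -3.
Among -5, 8, -8, -3, the best is 8 at X. Subgame-perfect outcome: (E, X) with payoffs (7, 8).

7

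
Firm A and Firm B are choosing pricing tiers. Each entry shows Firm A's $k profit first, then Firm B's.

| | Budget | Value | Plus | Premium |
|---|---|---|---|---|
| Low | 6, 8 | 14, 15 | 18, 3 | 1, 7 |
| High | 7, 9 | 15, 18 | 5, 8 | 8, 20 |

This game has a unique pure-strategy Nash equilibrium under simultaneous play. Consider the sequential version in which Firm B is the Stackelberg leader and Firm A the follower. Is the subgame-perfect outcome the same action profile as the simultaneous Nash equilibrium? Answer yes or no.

yes

Backward induction with Firm B moving first.
- Budget: Firm A compares 6, 7 and picks High; Firm B would get 9.
- Value: Firm A compares 14, 15 and picks High; Firm B would get 18.
- Plus: Firm A compares 18, 5 and picks Low; Firm B would get 3.
- Premium: Firm A compares 1, 8 and picks High; Firm B would get 20.
Maximizing over 9, 18, 3, 20, Firm B chooses Premium. Subgame-perfect outcome: (High, Premium) with payoffs (8, 20).
For the simultaneous game, intersect best replies.
Firm A's best replies: Budget→High; Value→High; Plus→Low; Premium→High.
Firm B's best replies: Low→Value; High→Premium.
The unique mutual best reply is (High, Premium), giving (8, 20).
Sequential outcome (High, Premium) coincides with the Nash profile (High, Premium).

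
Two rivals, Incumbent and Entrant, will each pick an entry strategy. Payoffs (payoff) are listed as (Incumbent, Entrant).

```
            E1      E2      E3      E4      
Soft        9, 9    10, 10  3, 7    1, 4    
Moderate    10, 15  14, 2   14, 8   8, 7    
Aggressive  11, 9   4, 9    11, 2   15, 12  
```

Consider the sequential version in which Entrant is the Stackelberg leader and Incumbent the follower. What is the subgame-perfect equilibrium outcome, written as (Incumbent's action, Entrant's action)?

Backward induction with Entrant moving first.
- E1: BR = Aggressive, leader payoff 9.
- E2: BR = Moderate, leader payoff 2.
- E3: BR = Moderate, leader payoff 8.
- E4: BR = Aggressive, leader payoff 12.
Maximizing over 9, 2, 8, 12, Entrant chooses E4. Subgame-perfect outcome: (Aggressive, E4) with payoffs (15, 12).

(Aggressive, E4)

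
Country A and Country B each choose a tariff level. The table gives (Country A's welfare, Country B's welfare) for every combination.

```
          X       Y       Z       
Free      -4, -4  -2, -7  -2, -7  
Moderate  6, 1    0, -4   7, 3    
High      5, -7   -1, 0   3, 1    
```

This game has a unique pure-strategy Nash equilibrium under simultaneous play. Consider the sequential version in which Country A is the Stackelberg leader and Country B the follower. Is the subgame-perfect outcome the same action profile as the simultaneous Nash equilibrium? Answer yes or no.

Solve by backward induction (Country A leads).
- Free → Country B plays X (best of -4, -7, -7); Country A gets -4.
- Moderate → Country B plays Z (best of 1, -4, 3); Country A gets 7.
- High → Country B plays Z (best of -7, 0, 1); Country A gets 3.
Country A's induced payoffs are -4, 7, 3, so Country A commits to Moderate. Subgame-perfect outcome: (Moderate, Z) with payoffs (7, 3).
Now find the simultaneous Nash equilibrium.
Country A's best replies: X→Moderate; Y→Moderate; Z→Moderate.
Country B's best replies: Free→X; Moderate→Z; High→Z.
Only (Moderate, Z) has each player best-responding; Nash payoffs (7, 3).
Sequential outcome (Moderate, Z) coincides with the Nash profile (Moderate, Z).

yes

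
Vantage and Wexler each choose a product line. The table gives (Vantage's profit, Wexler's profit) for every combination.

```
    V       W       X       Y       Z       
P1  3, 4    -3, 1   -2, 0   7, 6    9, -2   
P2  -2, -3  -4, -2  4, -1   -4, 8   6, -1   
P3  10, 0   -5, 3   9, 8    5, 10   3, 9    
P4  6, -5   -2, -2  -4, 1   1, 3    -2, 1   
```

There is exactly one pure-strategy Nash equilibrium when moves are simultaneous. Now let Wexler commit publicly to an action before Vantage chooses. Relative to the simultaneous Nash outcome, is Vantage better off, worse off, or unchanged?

Work backward from Vantage's decision.
- V: Vantage compares 3, -2, 10, 6 and picks P3; Wexler would get 0.
- W: Vantage compares -3, -4, -5, -2 and picks P4; Wexler would get -2.
- X: Vantage compares -2, 4, 9, -4 and picks P3; Wexler would get 8.
- Y: Vantage compares 7, -4, 5, 1 and picks P1; Wexler would get 6.
- Z: Vantage compares 9, 6, 3, -2 and picks P1; Wexler would get -2.
Maximizing over 0, -2, 8, 6, -2, Wexler chooses X. Subgame-perfect outcome: (P3, X) with payoffs (9, 8).
Under simultaneous play:
Vantage's best replies: V→P3; W→P4; X→P3; Y→P1; Z→P1.
Wexler's best replies: P1→Y; P2→Y; P3→Y; P4→Y.
Only (P1, Y) has each player best-responding; Nash payoffs (7, 6).
Vantage earns 9 sequentially versus 7 at the Nash outcome: better off.

better off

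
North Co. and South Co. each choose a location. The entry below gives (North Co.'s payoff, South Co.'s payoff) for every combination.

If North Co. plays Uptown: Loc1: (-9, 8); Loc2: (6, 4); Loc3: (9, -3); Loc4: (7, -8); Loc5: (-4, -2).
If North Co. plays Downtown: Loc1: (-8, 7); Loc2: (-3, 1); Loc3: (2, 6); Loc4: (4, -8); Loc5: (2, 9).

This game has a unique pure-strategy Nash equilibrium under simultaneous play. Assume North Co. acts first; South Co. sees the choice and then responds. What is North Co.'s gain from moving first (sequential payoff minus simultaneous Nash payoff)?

South Co. best-responds to each possible North Co. move:
- Uptown: South Co. compares 8, 4, -3, -8, -2 and picks Loc1; North Co. would get -9.
- Downtown: South Co. compares 7, 1, 6, -8, 9 and picks Loc5; North Co. would get 2.
Maximizing over -9, 2, North Co. chooses Downtown. Subgame-perfect outcome: (Downtown, Loc5) with payoffs (2, 9).
Now find the simultaneous Nash equilibrium.
North Co.'s best replies: Loc1→Downtown; Loc2→Uptown; Loc3→Uptown; Loc4→Uptown; Loc5→Downtown.
South Co.'s best replies: Uptown→Loc1; Downtown→Loc5.
The unique mutual best reply is (Downtown, Loc5), giving (2, 9).
North Co.'s commitment gain: 2 − 2 = 0.

0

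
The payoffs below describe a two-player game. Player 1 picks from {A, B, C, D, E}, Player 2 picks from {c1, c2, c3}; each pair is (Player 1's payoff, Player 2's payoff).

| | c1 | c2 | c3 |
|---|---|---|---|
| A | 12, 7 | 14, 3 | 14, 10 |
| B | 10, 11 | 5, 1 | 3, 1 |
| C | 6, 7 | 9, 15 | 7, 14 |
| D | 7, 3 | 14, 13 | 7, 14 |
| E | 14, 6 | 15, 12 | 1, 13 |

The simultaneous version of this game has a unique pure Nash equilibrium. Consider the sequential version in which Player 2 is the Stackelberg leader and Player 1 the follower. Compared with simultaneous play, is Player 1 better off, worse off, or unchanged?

better off

Work backward from Player 1's decision.
- c1: BR = E, leader payoff 6.
- c2: BR = E, leader payoff 12.
- c3: BR = A, leader payoff 10.
Among 6, 12, 10, the best is 12 at c2. Subgame-perfect outcome: (E, c2) with payoffs (15, 12).
Now find the simultaneous Nash equilibrium.
Player 1's best replies: c1→E; c2→E; c3→A.
Player 2's best replies: A→c3; B→c1; C→c2; D→c3; E→c3.
Only (A, c3) has each player best-responding; Nash payoffs (14, 10).
Player 1 earns 15 sequentially versus 14 at the Nash outcome: better off.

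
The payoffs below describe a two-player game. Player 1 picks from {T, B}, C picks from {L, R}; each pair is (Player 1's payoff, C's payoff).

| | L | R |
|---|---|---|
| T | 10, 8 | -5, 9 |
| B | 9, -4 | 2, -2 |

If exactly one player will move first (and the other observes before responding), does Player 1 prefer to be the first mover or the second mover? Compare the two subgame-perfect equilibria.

If Player 1 leads: C's best replies are T→R, B→R; Player 1's induced payoffs -5, 2; outcome (B, R), payoffs (2, -2).
If C leads: Player 1's best replies are L→T, R→B; C's induced payoffs 8, -2; outcome (T, L), payoffs (10, 8).
Player 1 gets 2 moving first and 10 moving second, so Player 1 prefers to move second.

second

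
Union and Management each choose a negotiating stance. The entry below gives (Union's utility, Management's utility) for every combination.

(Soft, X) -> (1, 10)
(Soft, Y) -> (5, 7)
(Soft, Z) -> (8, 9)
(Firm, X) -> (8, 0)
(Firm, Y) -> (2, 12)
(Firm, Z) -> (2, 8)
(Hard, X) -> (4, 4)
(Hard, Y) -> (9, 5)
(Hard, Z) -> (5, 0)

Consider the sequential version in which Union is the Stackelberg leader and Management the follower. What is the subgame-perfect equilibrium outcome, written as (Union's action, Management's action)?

(Hard, Y)

Backward induction with Union moving first.
- Soft → Management plays X (best of 10, 7, 9); Union gets 1.
- Firm → Management plays Y (best of 0, 12, 8); Union gets 2.
- Hard → Management plays Y (best of 4, 5, 0); Union gets 9.
Union's induced payoffs are 1, 2, 9, so Union commits to Hard. Subgame-perfect outcome: (Hard, Y) with payoffs (9, 5).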